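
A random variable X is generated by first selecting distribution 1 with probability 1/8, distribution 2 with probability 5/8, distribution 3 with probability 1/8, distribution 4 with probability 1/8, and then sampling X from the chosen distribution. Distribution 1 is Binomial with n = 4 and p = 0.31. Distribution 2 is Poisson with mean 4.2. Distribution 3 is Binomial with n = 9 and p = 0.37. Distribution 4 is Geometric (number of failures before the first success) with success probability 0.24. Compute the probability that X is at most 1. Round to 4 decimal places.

0.1931

Conditional on each component, P(X ≤ 1): 1: 0.634022; 2: 0.077977; 3: 0.0982697; 4: 0.4224.
By total probability, P(X ≤ 1) = 0.125·0.634022 + 0.625·0.077977 + 0.125·0.0982697 + 0.125·0.4224 = 0.193072.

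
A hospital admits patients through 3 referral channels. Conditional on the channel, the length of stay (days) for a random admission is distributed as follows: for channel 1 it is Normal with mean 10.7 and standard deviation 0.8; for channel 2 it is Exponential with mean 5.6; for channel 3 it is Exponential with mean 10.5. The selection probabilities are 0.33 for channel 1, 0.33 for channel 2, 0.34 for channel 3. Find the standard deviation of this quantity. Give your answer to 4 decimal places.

7.3196

Per component, 1: μ=10.7, E[X²]=115.13; 2: μ=5.6, E[X²]=62.72; 3: μ=10.5, E[X²]=220.5.
E[X] = 0.33·10.7 + 0.33·5.6 + 0.34·10.5 = 8.949.
E[X²] = 0.33·115.13 + 0.33·62.72 + 0.34·220.5 = 133.66.
Var(X) = E[X²] − (E[X])² = 133.66 − 80.0846 = 53.5759.
SD(X) = √53.5759 = 7.31956.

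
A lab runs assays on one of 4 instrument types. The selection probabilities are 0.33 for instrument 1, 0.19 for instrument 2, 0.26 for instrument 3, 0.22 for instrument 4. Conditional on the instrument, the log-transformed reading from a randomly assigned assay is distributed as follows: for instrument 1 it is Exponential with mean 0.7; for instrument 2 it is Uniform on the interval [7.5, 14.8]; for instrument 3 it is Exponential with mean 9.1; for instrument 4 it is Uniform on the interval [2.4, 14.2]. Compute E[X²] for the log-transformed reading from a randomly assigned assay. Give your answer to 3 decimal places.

85.558

For each component E[X²] = Var + (mean)², giving 1: 0.98; 2: 128.763; 3: 165.62; 4: 80.4933.
Overall E[X²] = 0.33·0.98 + 0.19·128.763 + 0.26·165.62 + 0.22·80.4933 = 85.5582.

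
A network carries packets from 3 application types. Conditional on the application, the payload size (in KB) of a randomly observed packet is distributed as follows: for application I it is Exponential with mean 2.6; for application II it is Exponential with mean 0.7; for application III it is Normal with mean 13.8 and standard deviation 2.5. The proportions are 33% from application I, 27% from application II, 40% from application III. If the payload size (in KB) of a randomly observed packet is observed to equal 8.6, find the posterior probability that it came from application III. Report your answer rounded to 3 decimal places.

Likelihoods f(8.6 | ·): I: 0.0140771; II: 6.59605e-06; III: 0.0183444.
Posterior ∝ prior × likelihood. Numerator for III: 0.4·0.0183444 = 0.00733777.
Normalizing constant: 0.33·0.0140771 + 0.27·6.59605e-06 + 0.4·0.0183444 = 0.011985.
P(III | observation) = 0.00733777 / 0.011985 = 0.612246.

0.612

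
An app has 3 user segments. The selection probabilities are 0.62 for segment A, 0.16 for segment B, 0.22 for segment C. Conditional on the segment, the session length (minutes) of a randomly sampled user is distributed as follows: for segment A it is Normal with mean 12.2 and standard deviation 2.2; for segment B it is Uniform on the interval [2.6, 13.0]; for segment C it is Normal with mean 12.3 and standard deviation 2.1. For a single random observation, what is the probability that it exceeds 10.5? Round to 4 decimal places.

0.6991

Conditional on each segment, P(X > 10.5): A: 0.780158; B: 0.240385; C: 0.804317.
By total probability, P(X > 10.5) = 0.62·0.780158 + 0.16·0.240385 + 0.22·0.804317 = 0.699109.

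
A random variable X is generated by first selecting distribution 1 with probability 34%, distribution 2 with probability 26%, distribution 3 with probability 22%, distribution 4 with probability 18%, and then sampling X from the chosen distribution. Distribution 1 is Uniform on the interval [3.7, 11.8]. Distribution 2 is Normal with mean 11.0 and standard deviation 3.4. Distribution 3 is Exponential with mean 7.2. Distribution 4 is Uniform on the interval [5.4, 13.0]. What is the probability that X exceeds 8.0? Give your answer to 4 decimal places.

Conditional on each component, P(X > 8.0): 1: 0.469136; 2: 0.811207; 3: 0.329193; 4: 0.657895.
By total probability, P(X > 8.0) = 0.34·0.469136 + 0.26·0.811207 + 0.22·0.329193 + 0.18·0.657895 = 0.561264.

0.5613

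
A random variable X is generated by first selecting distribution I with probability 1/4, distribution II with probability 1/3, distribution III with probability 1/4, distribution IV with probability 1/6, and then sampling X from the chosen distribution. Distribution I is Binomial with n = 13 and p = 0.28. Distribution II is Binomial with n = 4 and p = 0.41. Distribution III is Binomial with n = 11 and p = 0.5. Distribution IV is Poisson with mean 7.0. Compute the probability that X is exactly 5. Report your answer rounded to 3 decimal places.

Conditional on each component, P(X = 5): I: 0.159966; II: 0; III: 0.225586; IV: 0.127717.
By total probability, P(X = 5) = 0.25·0.159966 + 0.333333·0 + 0.25·0.225586 + 0.166667·0.127717 = 0.117674.

0.118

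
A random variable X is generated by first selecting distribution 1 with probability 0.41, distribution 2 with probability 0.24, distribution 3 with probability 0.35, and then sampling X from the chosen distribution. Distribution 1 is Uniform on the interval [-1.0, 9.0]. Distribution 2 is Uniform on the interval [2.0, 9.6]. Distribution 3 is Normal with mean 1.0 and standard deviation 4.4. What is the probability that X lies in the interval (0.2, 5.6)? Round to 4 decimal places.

0.4836

Conditional on each component, P(0.2 < X < 5.6): 1: 0.54; 2: 0.473684; 3: 0.424231.
By total probability, P(0.2 < X < 5.6) = 0.41·0.54 + 0.24·0.473684 + 0.35·0.424231 = 0.483565.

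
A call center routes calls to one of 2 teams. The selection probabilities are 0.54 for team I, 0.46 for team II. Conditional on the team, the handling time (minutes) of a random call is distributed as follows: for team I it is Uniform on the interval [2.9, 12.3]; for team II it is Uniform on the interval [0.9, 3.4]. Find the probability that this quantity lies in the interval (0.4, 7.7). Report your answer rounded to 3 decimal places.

0.736

Conditional on each team, P(0.4 < X < 7.7): I: 0.510638; II: 1.
By total probability, P(0.4 < X < 7.7) = 0.54·0.510638 + 0.46·1 = 0.735745.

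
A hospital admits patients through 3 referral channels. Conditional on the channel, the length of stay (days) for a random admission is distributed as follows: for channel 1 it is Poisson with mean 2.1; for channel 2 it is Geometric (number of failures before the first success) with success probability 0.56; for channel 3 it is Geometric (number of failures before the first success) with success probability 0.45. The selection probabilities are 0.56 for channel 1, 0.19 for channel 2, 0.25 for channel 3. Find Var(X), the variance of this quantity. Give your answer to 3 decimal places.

2.422

Per component, 1: μ=2.1, E[X²]=6.51; 2: μ=0.785714, E[X²]=2.02041; 3: μ=1.22222, E[X²]=4.20988.
E[X] = 0.56·2.1 + 0.19·0.785714 + 0.25·1.22222 = 1.63084.
E[X²] = 0.56·6.51 + 0.19·2.02041 + 0.25·4.20988 = 5.08195.
Var(X) = E[X²] − (E[X])² = 5.08195 − 2.65964 = 2.4223.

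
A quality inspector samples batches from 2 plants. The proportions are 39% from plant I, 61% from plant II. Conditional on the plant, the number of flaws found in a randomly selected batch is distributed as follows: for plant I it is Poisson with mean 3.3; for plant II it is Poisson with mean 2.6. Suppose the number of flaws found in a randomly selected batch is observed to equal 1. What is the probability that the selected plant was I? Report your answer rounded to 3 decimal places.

Likelihoods P(X=1 | ·): I: 0.121714; II: 0.193111.
Posterior ∝ prior × likelihood. Numerator for I: 0.39·0.121714 = 0.0474686.
Normalizing constant: 0.39·0.121714 + 0.61·0.193111 = 0.165267.
P(I | observation) = 0.0474686 / 0.165267 = 0.287225.

0.287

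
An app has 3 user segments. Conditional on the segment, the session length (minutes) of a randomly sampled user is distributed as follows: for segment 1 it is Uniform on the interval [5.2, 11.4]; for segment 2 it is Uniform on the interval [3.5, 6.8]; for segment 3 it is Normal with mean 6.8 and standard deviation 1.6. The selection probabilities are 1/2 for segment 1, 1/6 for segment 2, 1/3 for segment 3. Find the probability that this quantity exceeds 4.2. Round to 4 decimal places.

Conditional on each segment, P(X > 4.2): 1: 1; 2: 0.787879; 3: 0.947919.
By total probability, P(X > 4.2) = 0.5·1 + 0.166667·0.787879 + 0.333333·0.947919 = 0.947286.

0.9473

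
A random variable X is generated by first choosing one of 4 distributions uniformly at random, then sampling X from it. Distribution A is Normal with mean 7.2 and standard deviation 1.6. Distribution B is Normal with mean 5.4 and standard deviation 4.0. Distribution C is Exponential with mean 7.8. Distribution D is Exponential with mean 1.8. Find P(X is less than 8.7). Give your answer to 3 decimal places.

Conditional on each component, P(X < 8.7): A: 0.825749; B: 0.795314; C: 0.672211; D: 0.99204.
By total probability, P(X < 8.7) = 0.25·0.825749 + 0.25·0.795314 + 0.25·0.672211 + 0.25·0.99204 = 0.821329.

0.821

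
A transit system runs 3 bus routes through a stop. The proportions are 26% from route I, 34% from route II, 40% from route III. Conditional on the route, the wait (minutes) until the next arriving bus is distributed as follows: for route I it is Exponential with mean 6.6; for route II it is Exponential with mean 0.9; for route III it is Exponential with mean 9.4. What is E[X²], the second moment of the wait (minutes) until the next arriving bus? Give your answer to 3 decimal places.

For each component E[X²] = Var + (mean)², giving I: 87.12; II: 1.62; III: 176.72.
Overall E[X²] = 0.26·87.12 + 0.34·1.62 + 0.4·176.72 = 93.89.

93.890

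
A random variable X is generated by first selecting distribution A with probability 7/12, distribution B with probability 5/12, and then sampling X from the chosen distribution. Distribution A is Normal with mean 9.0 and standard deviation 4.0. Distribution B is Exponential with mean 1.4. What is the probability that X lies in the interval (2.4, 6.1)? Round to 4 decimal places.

Conditional on each component, P(2.4 < X < 6.1): A: 0.184755; B: 0.167277.
By total probability, P(2.4 < X < 6.1) = 0.583333·0.184755 + 0.416667·0.167277 = 0.177472.

0.1775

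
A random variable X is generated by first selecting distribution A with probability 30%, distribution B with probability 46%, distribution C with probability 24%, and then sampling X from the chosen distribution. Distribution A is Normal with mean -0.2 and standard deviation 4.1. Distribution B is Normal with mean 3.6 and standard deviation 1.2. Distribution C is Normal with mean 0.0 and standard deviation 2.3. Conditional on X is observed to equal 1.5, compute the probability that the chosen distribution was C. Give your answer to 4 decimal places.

Likelihoods f(1.5 | ·): A: 0.0892882; B: 0.0718978; C: 0.140224.
Posterior ∝ prior × likelihood. Numerator for C: 0.24·0.140224 = 0.0336538.
Normalizing constant: 0.3·0.0892882 + 0.46·0.0718978 + 0.24·0.140224 = 0.0935132.
P(C | observation) = 0.0336538 / 0.0935132 = 0.359883.

0.3599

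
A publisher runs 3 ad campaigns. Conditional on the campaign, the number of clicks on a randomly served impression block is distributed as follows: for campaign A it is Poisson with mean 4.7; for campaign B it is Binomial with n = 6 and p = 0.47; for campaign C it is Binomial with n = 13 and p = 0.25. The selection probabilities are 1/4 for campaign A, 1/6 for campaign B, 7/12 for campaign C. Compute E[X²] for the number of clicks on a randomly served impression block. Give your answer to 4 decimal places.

15.8553

For each component E[X²] = Var + (mean)², giving A: 26.79; B: 9.447; C: 13.
Overall E[X²] = 0.25·26.79 + 0.166667·9.447 + 0.583333·13 = 15.8553.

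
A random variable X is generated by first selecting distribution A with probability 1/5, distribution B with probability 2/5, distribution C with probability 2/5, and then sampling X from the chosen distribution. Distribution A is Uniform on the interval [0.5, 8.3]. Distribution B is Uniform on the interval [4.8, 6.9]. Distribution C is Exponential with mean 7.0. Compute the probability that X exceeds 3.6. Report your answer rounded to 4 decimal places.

Conditional on each component, P(X > 3.6): A: 0.602564; B: 1; C: 0.597928.
By total probability, P(X > 3.6) = 0.2·0.602564 + 0.4·1 + 0.4·0.597928 = 0.759684.

0.7597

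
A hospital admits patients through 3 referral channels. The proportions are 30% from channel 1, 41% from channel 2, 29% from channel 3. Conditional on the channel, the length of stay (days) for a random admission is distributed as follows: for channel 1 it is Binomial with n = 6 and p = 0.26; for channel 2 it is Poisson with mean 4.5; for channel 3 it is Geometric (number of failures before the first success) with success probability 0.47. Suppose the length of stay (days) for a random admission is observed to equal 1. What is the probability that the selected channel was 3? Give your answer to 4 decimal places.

0.3675

Likelihoods P(X=1 | ·): 1: 0.346165; 2: 0.0499905; 3: 0.2491.
Posterior ∝ prior × likelihood. Numerator for 3: 0.29·0.2491 = 0.072239.
Normalizing constant: 0.3·0.346165 + 0.41·0.0499905 + 0.29·0.2491 = 0.196585.
P(3 | observation) = 0.072239 / 0.196585 = 0.36747.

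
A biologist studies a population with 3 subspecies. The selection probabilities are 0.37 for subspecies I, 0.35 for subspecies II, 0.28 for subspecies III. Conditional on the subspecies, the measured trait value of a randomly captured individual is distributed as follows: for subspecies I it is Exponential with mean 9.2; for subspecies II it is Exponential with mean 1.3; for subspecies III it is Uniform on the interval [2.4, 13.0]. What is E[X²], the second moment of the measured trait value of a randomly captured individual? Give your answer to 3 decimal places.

For each component E[X²] = Var + (mean)², giving I: 169.28; II: 3.38; III: 68.6533.
Overall E[X²] = 0.37·169.28 + 0.35·3.38 + 0.28·68.6533 = 83.0395.

83.040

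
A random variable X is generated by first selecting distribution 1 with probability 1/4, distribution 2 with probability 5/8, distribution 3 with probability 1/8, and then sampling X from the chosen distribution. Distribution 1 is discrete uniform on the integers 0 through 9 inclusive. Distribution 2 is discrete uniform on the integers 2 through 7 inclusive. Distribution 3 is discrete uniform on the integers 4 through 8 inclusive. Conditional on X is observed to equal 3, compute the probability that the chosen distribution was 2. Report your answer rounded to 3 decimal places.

0.806

Likelihoods P(X=3 | ·): 1: 0.1; 2: 0.166667; 3: 0.
Posterior ∝ prior × likelihood. Numerator for 2: 0.625·0.166667 = 0.104167.
Normalizing constant: 0.25·0.1 + 0.625·0.166667 + 0.125·0 = 0.129167.
P(2 | observation) = 0.104167 / 0.129167 = 0.806452.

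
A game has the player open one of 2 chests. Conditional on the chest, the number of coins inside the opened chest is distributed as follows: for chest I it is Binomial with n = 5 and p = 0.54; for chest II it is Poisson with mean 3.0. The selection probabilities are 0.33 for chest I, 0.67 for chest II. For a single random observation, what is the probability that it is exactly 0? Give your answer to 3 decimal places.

0.040

Conditional on each chest, P(X = 0): I: 0.0205963; II: 0.0497871.
By total probability, P(X = 0) = 0.33·0.0205963 + 0.67·0.0497871 = 0.0401541.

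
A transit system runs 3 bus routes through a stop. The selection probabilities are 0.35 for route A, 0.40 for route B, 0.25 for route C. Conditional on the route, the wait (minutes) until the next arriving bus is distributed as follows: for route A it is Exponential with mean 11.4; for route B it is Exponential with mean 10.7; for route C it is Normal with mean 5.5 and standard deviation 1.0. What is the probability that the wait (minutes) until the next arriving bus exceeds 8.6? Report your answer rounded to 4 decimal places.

Conditional on each route, P(X > 8.6): A: 0.470299; B: 0.447652; C: 0.000967603.
By total probability, P(X > 8.6) = 0.35·0.470299 + 0.4·0.447652 + 0.25·0.000967603 = 0.343908.

0.3439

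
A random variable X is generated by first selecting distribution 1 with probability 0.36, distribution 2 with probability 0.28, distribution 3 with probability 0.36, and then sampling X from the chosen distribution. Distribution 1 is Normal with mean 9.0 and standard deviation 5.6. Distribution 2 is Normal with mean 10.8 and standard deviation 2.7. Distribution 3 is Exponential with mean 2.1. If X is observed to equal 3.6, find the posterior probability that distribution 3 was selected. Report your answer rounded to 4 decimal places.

Likelihoods f(3.6 | ·): 1: 0.0447516; 2: 0.00422074; 3: 0.0857582.
Posterior ∝ prior × likelihood. Numerator for 3: 0.36·0.0857582 = 0.030873.
Normalizing constant: 0.36·0.0447516 + 0.28·0.00422074 + 0.36·0.0857582 = 0.0481653.
P(3 | observation) = 0.030873 / 0.0481653 = 0.640979.

0.6410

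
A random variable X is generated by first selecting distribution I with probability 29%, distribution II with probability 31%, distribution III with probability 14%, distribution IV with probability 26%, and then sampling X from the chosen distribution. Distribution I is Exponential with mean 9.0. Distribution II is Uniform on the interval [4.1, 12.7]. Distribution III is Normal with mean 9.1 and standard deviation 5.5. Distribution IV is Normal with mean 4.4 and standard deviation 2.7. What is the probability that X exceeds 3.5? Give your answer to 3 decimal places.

0.789

Conditional on each component, P(X > 3.5): I: 0.67781; II: 1; III: 0.845704; IV: 0.630559.
By total probability, P(X > 3.5) = 0.29·0.67781 + 0.31·1 + 0.14·0.845704 + 0.26·0.630559 = 0.788909.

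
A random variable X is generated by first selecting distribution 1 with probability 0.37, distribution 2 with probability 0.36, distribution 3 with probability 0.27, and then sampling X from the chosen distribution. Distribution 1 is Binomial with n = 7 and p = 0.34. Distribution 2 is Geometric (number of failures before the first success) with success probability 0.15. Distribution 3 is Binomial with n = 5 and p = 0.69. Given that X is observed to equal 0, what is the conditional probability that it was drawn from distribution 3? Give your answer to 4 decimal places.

0.0103

Likelihoods P(X=0 | ·): 1: 0.0545516; 2: 0.15; 3: 0.00286292.
Posterior ∝ prior × likelihood. Numerator for 3: 0.27·0.00286292 = 0.000772987.
Normalizing constant: 0.37·0.0545516 + 0.36·0.15 + 0.27·0.00286292 = 0.0749571.
P(3 | observation) = 0.000772987 / 0.0749571 = 0.0103124.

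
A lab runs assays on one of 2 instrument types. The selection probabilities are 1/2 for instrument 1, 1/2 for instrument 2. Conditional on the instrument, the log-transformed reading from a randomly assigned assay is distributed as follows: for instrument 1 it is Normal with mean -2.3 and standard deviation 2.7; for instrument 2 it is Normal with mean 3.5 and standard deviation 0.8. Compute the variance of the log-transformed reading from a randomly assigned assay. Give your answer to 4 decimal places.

12.3750

Per component, 1: μ=-2.3, E[X²]=12.58; 2: μ=3.5, E[X²]=12.89.
E[X] = 0.5·-2.3 + 0.5·3.5 = 0.6.
E[X²] = 0.5·12.58 + 0.5·12.89 = 12.735.
Var(X) = E[X²] − (E[X])² = 12.735 − 0.36 = 12.375.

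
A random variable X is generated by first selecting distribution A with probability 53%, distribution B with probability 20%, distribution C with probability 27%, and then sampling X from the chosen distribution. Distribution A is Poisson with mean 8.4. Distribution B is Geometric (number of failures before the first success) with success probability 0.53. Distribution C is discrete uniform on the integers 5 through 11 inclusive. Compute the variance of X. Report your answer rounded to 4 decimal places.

14.6053

Per component, A: μ=8.4, E[X²]=78.96; B: μ=0.886792, E[X²]=2.45959; C: μ=8, E[X²]=68.
E[X] = 0.53·8.4 + 0.2·0.886792 + 0.27·8 = 6.78936.
E[X²] = 0.53·78.96 + 0.2·2.45959 + 0.27·68 = 60.7007.
Var(X) = E[X²] − (E[X])² = 60.7007 − 46.0954 = 14.6053.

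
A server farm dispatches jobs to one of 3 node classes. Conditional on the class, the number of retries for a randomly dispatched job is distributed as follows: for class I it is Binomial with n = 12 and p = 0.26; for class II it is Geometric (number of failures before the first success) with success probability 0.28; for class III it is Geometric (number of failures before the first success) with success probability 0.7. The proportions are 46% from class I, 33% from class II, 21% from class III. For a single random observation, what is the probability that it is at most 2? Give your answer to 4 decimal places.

0.5769

Conditional on each class, P(X ≤ 2): I: 0.360338; II: 0.626752; III: 0.973.
By total probability, P(X ≤ 2) = 0.46·0.360338 + 0.33·0.626752 + 0.21·0.973 = 0.576913.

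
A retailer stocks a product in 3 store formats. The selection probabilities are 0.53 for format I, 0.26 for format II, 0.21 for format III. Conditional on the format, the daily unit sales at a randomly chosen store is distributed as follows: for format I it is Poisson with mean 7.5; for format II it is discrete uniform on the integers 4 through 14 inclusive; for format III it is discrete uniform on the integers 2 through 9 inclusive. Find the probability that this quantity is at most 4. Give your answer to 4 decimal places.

0.1724

Conditional on each format, P(X ≤ 4): I: 0.132062; II: 0.0909091; III: 0.375.
By total probability, P(X ≤ 4) = 0.53·0.132062 + 0.26·0.0909091 + 0.21·0.375 = 0.172379.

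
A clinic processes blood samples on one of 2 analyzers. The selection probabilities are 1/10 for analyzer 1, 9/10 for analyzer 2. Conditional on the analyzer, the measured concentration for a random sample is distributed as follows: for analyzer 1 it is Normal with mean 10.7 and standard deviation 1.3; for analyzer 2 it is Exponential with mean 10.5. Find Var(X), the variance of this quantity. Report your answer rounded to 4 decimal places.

99.3976

Per component, 1: μ=10.7, E[X²]=116.18; 2: μ=10.5, E[X²]=220.5.
E[X] = 0.1·10.7 + 0.9·10.5 = 10.52.
E[X²] = 0.1·116.18 + 0.9·220.5 = 210.068.
Var(X) = E[X²] − (E[X])² = 210.068 − 110.67 = 99.3976.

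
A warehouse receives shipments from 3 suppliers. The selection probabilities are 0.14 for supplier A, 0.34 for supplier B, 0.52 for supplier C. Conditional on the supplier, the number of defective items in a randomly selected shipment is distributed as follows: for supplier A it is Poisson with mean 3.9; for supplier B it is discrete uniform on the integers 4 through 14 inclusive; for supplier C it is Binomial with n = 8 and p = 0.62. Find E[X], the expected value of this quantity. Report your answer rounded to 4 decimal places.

Component means — A: 3.9; B: 9; C: 4.96.
E[X] = 0.14·3.9 + 0.34·9 + 0.52·4.96 = 6.1852.

6.1852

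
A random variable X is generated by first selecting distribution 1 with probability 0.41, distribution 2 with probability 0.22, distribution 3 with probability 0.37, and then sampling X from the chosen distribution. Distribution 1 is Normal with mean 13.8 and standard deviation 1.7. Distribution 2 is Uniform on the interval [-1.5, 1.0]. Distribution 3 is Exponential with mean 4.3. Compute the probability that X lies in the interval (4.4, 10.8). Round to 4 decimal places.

Conditional on each component, P(4.4 < X < 10.8): 1: 0.0388066; 2: 0; 3: 0.278287.
By total probability, P(4.4 < X < 10.8) = 0.41·0.0388066 + 0.22·0 + 0.37·0.278287 = 0.118877.

0.1189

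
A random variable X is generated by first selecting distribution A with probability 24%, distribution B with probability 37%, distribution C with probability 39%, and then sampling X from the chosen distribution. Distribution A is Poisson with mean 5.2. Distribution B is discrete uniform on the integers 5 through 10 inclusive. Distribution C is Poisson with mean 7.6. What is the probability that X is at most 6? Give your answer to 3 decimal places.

0.441

Conditional on each component, P(X ≤ 6): A: 0.732393; B: 0.333333; C: 0.364621.
By total probability, P(X ≤ 6) = 0.24·0.732393 + 0.37·0.333333 + 0.39·0.364621 = 0.44131.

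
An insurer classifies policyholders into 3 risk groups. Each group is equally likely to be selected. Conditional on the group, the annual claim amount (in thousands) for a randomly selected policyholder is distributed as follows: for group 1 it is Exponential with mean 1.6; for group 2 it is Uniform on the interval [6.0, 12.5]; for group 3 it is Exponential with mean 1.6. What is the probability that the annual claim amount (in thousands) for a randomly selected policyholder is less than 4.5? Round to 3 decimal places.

0.627

Conditional on each group, P(X < 4.5): 1: 0.939945; 2: 0; 3: 0.939945.
By total probability, P(X < 4.5) = 0.333333·0.939945 + 0.333333·0 + 0.333333·0.939945 = 0.62663.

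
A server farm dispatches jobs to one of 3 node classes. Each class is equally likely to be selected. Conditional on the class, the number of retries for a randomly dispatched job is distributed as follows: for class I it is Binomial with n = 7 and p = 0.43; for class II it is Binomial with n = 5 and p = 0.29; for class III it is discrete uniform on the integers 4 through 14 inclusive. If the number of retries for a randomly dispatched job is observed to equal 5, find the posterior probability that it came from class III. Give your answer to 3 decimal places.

Likelihoods P(X=5 | ·): I: 0.100302; II: 0.00205111; III: 0.0909091.
Posterior ∝ prior × likelihood. Numerator for III: 0.333333·0.0909091 = 0.030303.
Normalizing constant: 0.333333·0.100302 + 0.333333·0.00205111 + 0.333333·0.0909091 = 0.0644209.
P(III | observation) = 0.030303 / 0.0644209 = 0.470392.

0.470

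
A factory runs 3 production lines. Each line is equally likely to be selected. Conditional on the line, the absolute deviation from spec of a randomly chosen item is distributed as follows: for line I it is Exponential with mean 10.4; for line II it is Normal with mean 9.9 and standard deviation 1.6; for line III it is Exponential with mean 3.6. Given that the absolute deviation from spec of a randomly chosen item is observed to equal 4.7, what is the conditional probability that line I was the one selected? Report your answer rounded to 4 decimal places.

Likelihoods f(4.7 | ·): I: 0.0611926; II: 0.00126816; III: 0.0752839.
Posterior ∝ prior × likelihood. Numerator for I: 0.333333·0.0611926 = 0.0203975.
Normalizing constant: 0.333333·0.0611926 + 0.333333·0.00126816 + 0.333333·0.0752839 = 0.0459149.
P(I | observation) = 0.0203975 / 0.0459149 = 0.444247.

0.4442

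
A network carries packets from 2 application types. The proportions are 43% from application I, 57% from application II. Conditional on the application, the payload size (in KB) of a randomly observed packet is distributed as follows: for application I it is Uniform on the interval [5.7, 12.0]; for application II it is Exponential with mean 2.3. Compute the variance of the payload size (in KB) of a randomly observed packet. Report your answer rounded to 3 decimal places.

14.953

Per component, I: μ=8.85, E[X²]=81.63; II: μ=2.3, E[X²]=10.58.
E[X] = 0.43·8.85 + 0.57·2.3 = 5.1165.
E[X²] = 0.43·81.63 + 0.57·10.58 = 41.1315.
Var(X) = E[X²] − (E[X])² = 41.1315 − 26.1786 = 14.9529.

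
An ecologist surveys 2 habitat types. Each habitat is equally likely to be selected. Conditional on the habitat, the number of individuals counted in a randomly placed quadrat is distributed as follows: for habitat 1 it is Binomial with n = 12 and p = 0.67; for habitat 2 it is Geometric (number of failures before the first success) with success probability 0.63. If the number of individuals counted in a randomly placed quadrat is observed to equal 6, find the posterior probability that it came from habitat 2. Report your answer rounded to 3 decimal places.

Likelihoods P(X=6 | ·): 1: 0.107945; 2: 0.00161641.
Posterior ∝ prior × likelihood. Numerator for 2: 0.5·0.00161641 = 0.000808204.
Normalizing constant: 0.5·0.107945 + 0.5·0.00161641 = 0.0547809.
P(2 | observation) = 0.000808204 / 0.0547809 = 0.0147534.

0.015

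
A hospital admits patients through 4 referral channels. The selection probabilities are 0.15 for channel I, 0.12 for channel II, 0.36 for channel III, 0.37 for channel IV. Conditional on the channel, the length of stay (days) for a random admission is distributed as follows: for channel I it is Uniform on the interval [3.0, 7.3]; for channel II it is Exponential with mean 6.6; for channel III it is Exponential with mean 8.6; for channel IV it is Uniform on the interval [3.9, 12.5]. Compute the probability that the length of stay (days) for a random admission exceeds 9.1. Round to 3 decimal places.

Conditional on each channel, P(X > 9.1): I: 0; II: 0.251884; III: 0.347101; IV: 0.395349.
By total probability, P(X > 9.1) = 0.15·0 + 0.12·0.251884 + 0.36·0.347101 + 0.37·0.395349 = 0.301461.

0.301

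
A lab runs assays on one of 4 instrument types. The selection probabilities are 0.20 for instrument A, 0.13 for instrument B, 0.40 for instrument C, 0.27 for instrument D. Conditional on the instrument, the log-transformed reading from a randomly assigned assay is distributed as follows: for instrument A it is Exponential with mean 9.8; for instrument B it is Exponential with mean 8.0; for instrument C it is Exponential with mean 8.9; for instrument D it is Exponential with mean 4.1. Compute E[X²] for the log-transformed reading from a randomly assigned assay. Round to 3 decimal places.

127.501

For each component E[X²] = Var + (mean)², giving A: 192.08; B: 128; C: 158.42; D: 33.62.
Overall E[X²] = 0.2·192.08 + 0.13·128 + 0.4·158.42 + 0.27·33.62 = 127.501.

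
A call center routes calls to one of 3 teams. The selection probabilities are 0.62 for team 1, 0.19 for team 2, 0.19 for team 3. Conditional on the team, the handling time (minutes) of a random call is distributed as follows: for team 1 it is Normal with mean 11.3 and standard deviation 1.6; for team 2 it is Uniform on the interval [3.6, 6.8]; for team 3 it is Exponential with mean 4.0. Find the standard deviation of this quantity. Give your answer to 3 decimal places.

Per component, 1: μ=11.3, E[X²]=130.25; 2: μ=5.2, E[X²]=27.8933; 3: μ=4, E[X²]=32.
E[X] = 0.62·11.3 + 0.19·5.2 + 0.19·4 = 8.754.
E[X²] = 0.62·130.25 + 0.19·27.8933 + 0.19·32 = 92.1347.
Var(X) = E[X²] − (E[X])² = 92.1347 − 76.6325 = 15.5022.
SD(X) = √15.5022 = 3.93729.

3.937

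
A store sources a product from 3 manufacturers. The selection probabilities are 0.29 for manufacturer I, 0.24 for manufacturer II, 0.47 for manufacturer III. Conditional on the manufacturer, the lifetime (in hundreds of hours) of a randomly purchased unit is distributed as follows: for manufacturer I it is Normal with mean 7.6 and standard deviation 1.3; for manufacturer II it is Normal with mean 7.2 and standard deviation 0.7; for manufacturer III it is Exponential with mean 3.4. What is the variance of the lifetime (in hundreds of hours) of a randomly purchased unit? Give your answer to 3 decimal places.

Per component, I: μ=7.6, E[X²]=59.45; II: μ=7.2, E[X²]=52.33; III: μ=3.4, E[X²]=23.12.
E[X] = 0.29·7.6 + 0.24·7.2 + 0.47·3.4 = 5.53.
E[X²] = 0.29·59.45 + 0.24·52.33 + 0.47·23.12 = 40.6661.
Var(X) = E[X²] − (E[X])² = 40.6661 − 30.5809 = 10.0852.

10.085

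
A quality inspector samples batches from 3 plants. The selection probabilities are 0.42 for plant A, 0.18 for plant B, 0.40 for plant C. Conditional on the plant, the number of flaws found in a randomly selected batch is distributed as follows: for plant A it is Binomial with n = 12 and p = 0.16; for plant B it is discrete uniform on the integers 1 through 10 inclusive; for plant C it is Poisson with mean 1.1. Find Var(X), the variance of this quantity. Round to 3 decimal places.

Per component, A: μ=1.92, E[X²]=5.2992; B: μ=5.5, E[X²]=38.5; C: μ=1.1, E[X²]=2.31.
E[X] = 0.42·1.92 + 0.18·5.5 + 0.4·1.1 = 2.2364.
E[X²] = 0.42·5.2992 + 0.18·38.5 + 0.4·2.31 = 10.0797.
Var(X) = E[X²] − (E[X])² = 10.0797 − 5.00148 = 5.07818.

5.078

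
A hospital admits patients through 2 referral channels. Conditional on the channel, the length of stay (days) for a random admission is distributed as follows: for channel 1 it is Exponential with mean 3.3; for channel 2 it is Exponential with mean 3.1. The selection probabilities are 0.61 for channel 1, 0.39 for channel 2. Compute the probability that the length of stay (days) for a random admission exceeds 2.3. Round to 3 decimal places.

Conditional on each channel, P(X > 2.3): 1: 0.498092; 2: 0.476191.
By total probability, P(X > 2.3) = 0.61·0.498092 + 0.39·0.476191 = 0.489551.

0.490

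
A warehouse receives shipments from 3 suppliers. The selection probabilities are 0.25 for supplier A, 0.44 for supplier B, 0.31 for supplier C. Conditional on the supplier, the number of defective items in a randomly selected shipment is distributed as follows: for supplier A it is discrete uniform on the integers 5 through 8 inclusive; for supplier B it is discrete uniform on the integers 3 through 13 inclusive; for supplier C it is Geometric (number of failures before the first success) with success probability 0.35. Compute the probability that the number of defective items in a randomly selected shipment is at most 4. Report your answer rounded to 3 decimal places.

Conditional on each supplier, P(X ≤ 4): A: 0; B: 0.181818; C: 0.883971.
By total probability, P(X ≤ 4) = 0.25·0 + 0.44·0.181818 + 0.31·0.883971 = 0.354031.

0.354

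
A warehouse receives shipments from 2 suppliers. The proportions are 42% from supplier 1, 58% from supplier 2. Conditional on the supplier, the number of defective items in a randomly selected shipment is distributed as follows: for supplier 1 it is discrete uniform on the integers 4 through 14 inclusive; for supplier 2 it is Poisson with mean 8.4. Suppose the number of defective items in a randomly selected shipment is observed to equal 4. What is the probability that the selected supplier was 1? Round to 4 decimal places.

Likelihoods P(X=4 | ·): 1: 0.0909091; 2: 0.0466479.
Posterior ∝ prior × likelihood. Numerator for 1: 0.42·0.0909091 = 0.0381818.
Normalizing constant: 0.42·0.0909091 + 0.58·0.0466479 = 0.0652376.
P(1 | observation) = 0.0381818 / 0.0652376 = 0.585273.

0.5853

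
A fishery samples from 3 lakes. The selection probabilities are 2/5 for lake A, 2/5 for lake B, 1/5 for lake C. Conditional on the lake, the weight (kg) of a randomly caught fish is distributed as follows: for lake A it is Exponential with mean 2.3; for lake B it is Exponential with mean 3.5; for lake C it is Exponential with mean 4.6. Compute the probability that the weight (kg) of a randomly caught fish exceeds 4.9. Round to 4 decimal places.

Conditional on each lake, P(X > 4.9): A: 0.118786; B: 0.246597; C: 0.344653.
By total probability, P(X > 4.9) = 0.4·0.118786 + 0.4·0.246597 + 0.2·0.344653 = 0.215084.

0.2151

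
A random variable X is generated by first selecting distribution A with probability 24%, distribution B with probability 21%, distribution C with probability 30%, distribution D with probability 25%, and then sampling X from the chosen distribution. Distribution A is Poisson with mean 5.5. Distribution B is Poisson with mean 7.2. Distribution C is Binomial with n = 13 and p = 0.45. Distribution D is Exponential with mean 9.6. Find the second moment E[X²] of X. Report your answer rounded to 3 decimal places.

78.290

For each component E[X²] = Var + (mean)², giving A: 35.75; B: 59.04; C: 37.44; D: 184.32.
Overall E[X²] = 0.24·35.75 + 0.21·59.04 + 0.3·37.44 + 0.25·184.32 = 78.2904.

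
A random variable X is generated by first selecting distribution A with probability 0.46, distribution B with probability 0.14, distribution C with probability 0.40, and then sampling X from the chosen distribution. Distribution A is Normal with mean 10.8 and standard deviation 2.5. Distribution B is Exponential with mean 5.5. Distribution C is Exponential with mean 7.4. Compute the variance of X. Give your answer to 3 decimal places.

33.152

Per component, A: μ=10.8, E[X²]=122.89; B: μ=5.5, E[X²]=60.5; C: μ=7.4, E[X²]=109.52.
E[X] = 0.46·10.8 + 0.14·5.5 + 0.4·7.4 = 8.698.
E[X²] = 0.46·122.89 + 0.14·60.5 + 0.4·109.52 = 108.807.
Var(X) = E[X²] − (E[X])² = 108.807 − 75.6552 = 33.1522.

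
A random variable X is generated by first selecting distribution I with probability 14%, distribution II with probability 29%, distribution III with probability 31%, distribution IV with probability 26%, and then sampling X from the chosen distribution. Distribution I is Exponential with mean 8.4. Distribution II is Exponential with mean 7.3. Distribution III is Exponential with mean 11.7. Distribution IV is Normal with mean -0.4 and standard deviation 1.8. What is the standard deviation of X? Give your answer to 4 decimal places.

Per component, I: μ=8.4, E[X²]=141.12; II: μ=7.3, E[X²]=106.58; III: μ=11.7, E[X²]=273.78; IV: μ=-0.4, E[X²]=3.4.
E[X] = 0.14·8.4 + 0.29·7.3 + 0.31·11.7 + 0.26·-0.4 = 6.816.
E[X²] = 0.14·141.12 + 0.29·106.58 + 0.31·273.78 + 0.26·3.4 = 136.421.
Var(X) = E[X²] − (E[X])² = 136.421 − 46.4579 = 89.9629.
SD(X) = √89.9629 = 9.48488.

9.4849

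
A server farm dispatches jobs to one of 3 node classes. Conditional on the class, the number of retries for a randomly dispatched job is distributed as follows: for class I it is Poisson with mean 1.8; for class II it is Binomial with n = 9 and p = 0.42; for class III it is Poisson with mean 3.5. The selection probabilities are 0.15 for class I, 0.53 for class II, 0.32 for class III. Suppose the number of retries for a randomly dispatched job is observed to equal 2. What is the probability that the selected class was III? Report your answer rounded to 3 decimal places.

Likelihoods P(X=2 | ·): I: 0.267784; II: 0.140216; III: 0.184959.
Posterior ∝ prior × likelihood. Numerator for III: 0.32·0.184959 = 0.0591869.
Normalizing constant: 0.15·0.267784 + 0.53·0.140216 + 0.32·0.184959 = 0.173669.
P(III | observation) = 0.0591869 / 0.173669 = 0.340803.

0.341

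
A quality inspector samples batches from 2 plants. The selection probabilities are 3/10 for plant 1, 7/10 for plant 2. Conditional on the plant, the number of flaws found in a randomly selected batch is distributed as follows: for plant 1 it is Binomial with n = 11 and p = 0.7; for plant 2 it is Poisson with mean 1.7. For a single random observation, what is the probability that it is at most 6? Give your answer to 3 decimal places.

0.762

Conditional on each plant, P(X ≤ 6): 1: 0.210305; 2: 0.998125.
By total probability, P(X ≤ 6) = 0.3·0.210305 + 0.7·0.998125 = 0.761779.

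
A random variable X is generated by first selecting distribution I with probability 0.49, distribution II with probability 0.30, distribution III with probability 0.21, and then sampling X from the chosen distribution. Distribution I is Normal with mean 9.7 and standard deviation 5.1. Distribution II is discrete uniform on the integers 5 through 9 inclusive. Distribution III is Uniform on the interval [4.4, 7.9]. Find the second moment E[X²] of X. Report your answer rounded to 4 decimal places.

82.3061

For each component E[X²] = Var + (mean)², giving I: 120.1; II: 51; III: 38.8433.
Overall E[X²] = 0.49·120.1 + 0.3·51 + 0.21·38.8433 = 82.3061.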